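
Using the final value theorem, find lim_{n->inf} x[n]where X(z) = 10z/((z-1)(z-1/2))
Final value theorem: lim x[n] = lim_{z->1} (z-1) * X(z)
(z-1) * X(z) = 10z/(z-1/2)
As z->1: 10/(1 - 1/2) = 10/(1/2) = 20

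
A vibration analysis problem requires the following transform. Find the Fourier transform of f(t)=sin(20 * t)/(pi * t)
sin(W * t)/(pi * t)=(W/pi) * sinc(W * t/pi) is the impulse response of the ideal low-pass filter with cutoff W (here W=20).
Its Fourier transform is a rectangular function:
F(omega)=1 for |omega| < 20, 0 otherwise

Answer: rect(omega/40) [i.e., 1 for |omega| < 20, 0 otherwise]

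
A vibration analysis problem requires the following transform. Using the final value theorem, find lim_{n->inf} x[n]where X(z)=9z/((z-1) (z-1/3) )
Final value theorem: lim x[n] = lim_{z->1} (z-1)*X(z)
(z-1)*X(z) = 9z/(z-1/3)
As z->1: 9/(1 - 1/3) = 9/(2/3) = 27/2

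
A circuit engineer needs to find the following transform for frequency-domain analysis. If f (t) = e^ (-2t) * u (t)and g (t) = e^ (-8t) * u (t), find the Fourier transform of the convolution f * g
By the convolution theorem: F{f * g}=F(omega) * G(omega)
F(omega)=1/(2 + j * omega), G(omega)=1/(8 + j * omega)
F{f * g}=1/((2 + j * omega)(8 + j * omega))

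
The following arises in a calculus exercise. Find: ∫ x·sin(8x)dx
By parts: u = x, dv = sin(8x) dx
du = dx, v = -cos(8x)/8
= -x·cos(8x)/8 + sin(8x)/8² + C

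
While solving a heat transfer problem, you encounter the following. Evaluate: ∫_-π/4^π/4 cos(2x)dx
Antiderivative: sin(2x)/2
Evaluate at bounds: [sin(2·π/4)/2] - [sin(2·-π/4)/2]
= ((1) - (-1))/2 = 1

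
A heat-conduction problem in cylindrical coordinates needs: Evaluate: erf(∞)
erf(∞) = 1 (the error function converges to 1)

Answer: 1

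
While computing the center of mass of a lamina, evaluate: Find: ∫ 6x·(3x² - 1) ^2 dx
Let u=3x² - 1, du=6x dx
∫ u^2 du=u^3/3+C

Answer: (3x² - 1)^3/3+C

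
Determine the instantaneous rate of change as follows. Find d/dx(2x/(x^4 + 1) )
Quotient rule: (f/g)' = (f'g - fg')/g²
f = 2x, f' = 2
g = x^4+1, g' = 4x^3

Answer: (2·(x^4+1)-8x^4)/(x^4+1)²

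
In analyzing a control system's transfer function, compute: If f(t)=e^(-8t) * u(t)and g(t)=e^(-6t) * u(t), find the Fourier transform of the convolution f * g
By the convolution theorem: F{f*g}=F(omega)*G(omega)
F(omega)=1/(8 + j*omega), G(omega)=1/(6 + j*omega)
F{f*g}=1/((8 + j*omega)(6 + j*omega))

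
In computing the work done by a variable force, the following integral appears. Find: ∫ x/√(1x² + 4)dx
Let u=x² + 4, du=2x dx
∫ (1/2)·u^(-1/2) du=√u + C

Answer: √(x² + 4) + C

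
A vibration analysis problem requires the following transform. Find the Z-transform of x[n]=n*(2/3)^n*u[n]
Using the property Z{n * a^n * u[n]} = az/(z-a)^2
With a = 2/3: X(z) = (2/3)z/(z - 2/3)^2, |z| > 2/3

Answer: (2/3)z/(z - 2/3)^2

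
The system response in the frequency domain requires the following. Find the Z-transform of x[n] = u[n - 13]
Using the time-shift property: Z{u[n-13]}=z^(-13)*z/(z-1)
=z^(-12)/(z-1)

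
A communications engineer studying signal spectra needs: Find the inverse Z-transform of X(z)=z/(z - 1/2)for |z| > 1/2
Standard pair: z/(z-a) <-> a^n * u[n] for causal signals
With a=1/2: x[n]=(1/2)^n * u[n]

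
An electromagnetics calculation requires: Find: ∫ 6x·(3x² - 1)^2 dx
Let u = 3x² - 1, du = 6x dx
∫ u^2 du = u^3/3+C

Answer: (3x² - 1)^3/3+C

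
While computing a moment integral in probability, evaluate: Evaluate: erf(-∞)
erf(-∞)=-1 (the error function is odd, so erf(-∞)=-erf(∞)=-1)

Answer: -1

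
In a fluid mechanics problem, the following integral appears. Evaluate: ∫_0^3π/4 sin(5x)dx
Antiderivative: -cos(5x)/5
Evaluate at bounds: [-cos(5·3π/4)/5] - [-cos(5·0)/5]
=(-(√2/2)+(1))/5=1/5 - √2/10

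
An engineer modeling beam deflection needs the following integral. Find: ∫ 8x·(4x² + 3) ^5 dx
Let u = 4x²+3, du = 8x dx
∫ u^5 du = u^6/6+C

Answer: (4x²+3)^6/6+C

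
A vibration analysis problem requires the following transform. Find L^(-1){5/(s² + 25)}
L^(-1){w/(s² + w²)}=sin(wt)
Here w=5

Answer: sin(5t)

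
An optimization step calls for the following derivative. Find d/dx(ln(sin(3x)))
Chain rule: d/dx[ln(u)]=u'/u where u=sin(3x)
u'=3cos(3x)

Answer: (3cos(3x))/(sin(3x))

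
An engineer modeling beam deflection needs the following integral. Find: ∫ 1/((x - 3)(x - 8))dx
Partial fractions: 1/((x-3)(x-8))=A/(x-3)+B/(x-8)
A=-1/5, B=1/5
∫ [-1/5· 1/(x-3)+1/5· 1/(x-8)] dx
=(1/5)[ln|x-8| - ln|x-3|]+C

Answer: (1/5)·ln|(x-8)/(x-3)|+C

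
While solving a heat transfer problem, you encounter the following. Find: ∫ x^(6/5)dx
Power rule: ∫ x^(6/5) dx = x^(11/5)/(11/5)+C

Answer: (5/11)·x^(11/5)+C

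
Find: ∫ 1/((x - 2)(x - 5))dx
Partial fractions: 1/((x-2)(x-5))=A/(x-2) + B/(x-5)
A=-1/3, B=1/3
∫ [-1/3· 1/(x-2) + 1/3· 1/(x-5)] dx
=(1/3)[ln|x-5| - ln|x-2|] + C

Answer: (1/3)·ln|(x-5)/(x-2)| + C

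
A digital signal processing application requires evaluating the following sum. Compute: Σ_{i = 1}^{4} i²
Using formula: Σ i^2=n(n + 1)(2n + 1)/6=4·5·9/6=30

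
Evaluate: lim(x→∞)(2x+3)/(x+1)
Divide numerator and denominator by x:
lim (2+3/x)/(1+1/x) = 2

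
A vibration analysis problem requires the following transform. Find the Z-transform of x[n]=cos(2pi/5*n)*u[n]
Z{cos(w0*n)*u[n]}=z(z - cos(w0))/(z^2-2z*cos(w0)+1)
With w0=2pi/5: X(z)=z(z - cos(2pi/5))/(z^2-2z*cos(2pi/5)+1)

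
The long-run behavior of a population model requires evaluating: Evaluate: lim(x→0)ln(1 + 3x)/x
L'Hôpital (0/0): lim 3/(1 + 3x) / 1 = 3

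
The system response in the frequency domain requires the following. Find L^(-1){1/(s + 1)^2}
L^(-1){1/(s-a)^n} = t^(n-1)·e^(at)/(n-1)!
Here a = -1, n = 2: t^1·e^(-t)/1

Answer: t·e^(-t)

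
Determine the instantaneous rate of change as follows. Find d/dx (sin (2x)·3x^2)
Product rule: (fg)'=f'g + fg'
f=sin(2x), f'=2·cos(2x)
g=3x^2, g'=6x

Answer: 6·cos(2x)·x^2 + 6·sin(2x)·x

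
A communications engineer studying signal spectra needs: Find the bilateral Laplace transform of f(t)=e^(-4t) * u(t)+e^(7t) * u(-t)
For e^(-4t)*u(t): L = 1/(s + 4), Re(s) > -4
For e^(7t)*u(-t): L = -1/(s-7), Re(s) < 7
Combined: F(s) = 1/(s + 4) - 1/(s-7), -4 < Re(s) < 7

Answer: 1/(s + 4) - 1/(s-7), ROC: -4 < Re(s) < 7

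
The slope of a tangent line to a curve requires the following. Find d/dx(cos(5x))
Chain rule: d/dx[cos(u)]=-sin(u)·u' where u=5x
u'=5

Answer: -5·sin(5x)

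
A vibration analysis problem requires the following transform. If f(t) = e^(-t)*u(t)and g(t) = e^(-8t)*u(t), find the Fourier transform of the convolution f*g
By the convolution theorem: F{f * g}=F(omega) * G(omega)
F(omega)=1/(1 + j * omega), G(omega)=1/(8 + j * omega)
F{f * g}=1/((1 + j * omega)(8 + j * omega))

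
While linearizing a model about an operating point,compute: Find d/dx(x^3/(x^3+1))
Quotient rule: (f/g)'=(f'g - fg')/g²
f=x^3, f'=3x^2
g=x^3 + 1, g'=3x^2

Answer: (3x^2·(x^3 + 1) - 3x^5)/(x^3 + 1)²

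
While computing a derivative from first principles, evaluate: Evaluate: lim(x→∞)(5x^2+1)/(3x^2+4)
Divide numerator and denominator by x^2:
lim (5+1/x^2)/(3+4/x^2)=5/3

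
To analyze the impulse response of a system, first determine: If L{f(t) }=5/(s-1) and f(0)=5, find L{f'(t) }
L{f'(t)} = s·F(s) - f(0) = 5s/(s-1) - 5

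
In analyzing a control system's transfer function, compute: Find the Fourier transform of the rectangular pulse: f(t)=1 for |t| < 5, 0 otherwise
F(omega) = integral from -5 to 5 of e^(-j*omega*t) dt
= 2*sin(5*omega)/omega = 10*sinc(5*omega/pi)

Answer: 2*sin(5*omega)/omega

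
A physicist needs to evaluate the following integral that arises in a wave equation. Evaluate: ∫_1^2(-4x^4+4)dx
Step 1: Find antiderivative F(x)=(-4/5)x^5 + 4x
Step 2: F(2) - F(1)=-88/5 - (16/5)=-104/5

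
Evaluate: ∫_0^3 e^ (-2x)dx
Antiderivative: (1/(-2))e^(-2x)
Evaluate: (1/(-2))(e^-6-1)

Answer: (e^-6-1)/(-2)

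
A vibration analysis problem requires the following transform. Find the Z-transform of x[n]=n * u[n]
Standard pair: Z{n*u[n]}=z/(z-1)^2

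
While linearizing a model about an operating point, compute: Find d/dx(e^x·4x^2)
Product rule: (fg)'=f'g+fg'
f=e^x, f'=e^x
g=4x^2, g'=8x

Answer: 4·e^x·x^2+8·e^x·x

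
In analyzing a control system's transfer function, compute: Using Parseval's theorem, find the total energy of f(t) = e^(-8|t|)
Parseval's theorem: E=integral |f(t)|^2 dt=(1/2pi) integral |F(omega)|^2 domega
E=integral_{-inf}^{inf} e^(-16|t|) dt=2 * integral_0^inf e^(-16t) dt=2/(2 * 8)=1/8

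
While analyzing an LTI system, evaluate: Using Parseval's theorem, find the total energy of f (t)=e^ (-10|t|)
Parseval's theorem: E = integral |f(t)|^2 dt = (1/2pi) integral |F(omega)|^2 domega
E = integral_{-inf}^{inf} e^(-20|t|) dt = 2*integral_0^inf e^(-20t) dt = 2/(2*10) = 1/10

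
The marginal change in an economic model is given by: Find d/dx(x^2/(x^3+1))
Quotient rule: (f/g)' = (f'g - fg')/g²
f = x^2, f' = 2x
g = x^3+1, g' = 3x^2

Answer: (2x·(x^3+1)-3x^4)/(x^3+1)²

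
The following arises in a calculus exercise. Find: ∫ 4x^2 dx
Using power rule: ∫ 4x^2 dx=4/3 x^3 + C=(4/3)x^3 + C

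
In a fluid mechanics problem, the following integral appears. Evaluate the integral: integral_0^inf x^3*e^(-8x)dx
This is a Gamma integral. Substitute u = 8x (du = 8 dx):
integral_0^inf x^3*e^(-8x) dx = (1/8^4) integral_0^inf u^3*e^(-u) du
= Gamma(4)/8^4 = 3!/8^4 = 6/4096

Answer: 3/2048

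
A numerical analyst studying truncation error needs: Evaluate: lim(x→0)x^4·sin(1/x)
Squeeze theorem: -|x^4| ≤ x^4·sin(1/x) ≤ |x^4|
Since x^4 → 0 as x → 0, by squeeze theorem the limit is 0

Answer: 0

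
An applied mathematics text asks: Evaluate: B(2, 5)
B(x,y) = Γ(x)Γ(y)/Γ(x+y) = (x-1)!(y-1)!/(x+y-1)!
B(2,5) = 1!·4!/6! = 1/30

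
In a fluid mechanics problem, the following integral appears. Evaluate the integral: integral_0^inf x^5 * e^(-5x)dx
This is a Gamma integral. Substitute u=5x (du=5 dx):
integral_0^inf x^5 * e^(-5x) dx=(1/5^6) integral_0^inf u^5 * e^(-u) du
=Gamma(6)/5^6=5!/5^6=120/15625

Answer: 24/3125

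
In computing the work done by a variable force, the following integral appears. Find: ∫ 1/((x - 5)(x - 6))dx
Partial fractions: 1/((x-5)(x-6))=A/(x-5)+B/(x-6)
A=-1, B=1
∫ [-1· 1/(x-5)+1· 1/(x-6)] dx
=(1)[ln|x-6| - ln|x-5|]+C

Answer: ln|(x-6)/(x-5)|+C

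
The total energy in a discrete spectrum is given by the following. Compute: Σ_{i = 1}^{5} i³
Using formula: Σ i^3=[n(n+1)/2]²=[5·6/2]²=225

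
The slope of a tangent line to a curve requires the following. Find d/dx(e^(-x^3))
Chain rule: d/dx[e^u] = e^u · u' where u = -x^3
u' = -3x^2

Answer: -3x^2·e^(-x^3)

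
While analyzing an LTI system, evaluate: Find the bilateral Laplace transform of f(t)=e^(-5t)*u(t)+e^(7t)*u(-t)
For e^(-5t) * u(t): L = 1/(s + 5), Re(s) > -5
For e^(7t) * u(-t): L = -1/(s-7), Re(s) < 7
Combined: F(s) = 1/(s + 5) - 1/(s-7), -5 < Re(s) < 7

Answer: 1/(s + 5) - 1/(s-7), ROC: -5 < Re(s) < 7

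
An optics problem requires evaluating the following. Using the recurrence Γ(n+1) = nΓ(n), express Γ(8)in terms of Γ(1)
Γ(8) = 7Γ(7) = 7·6Γ(6) = ... = 7!·Γ(1) = 5040·Γ(1)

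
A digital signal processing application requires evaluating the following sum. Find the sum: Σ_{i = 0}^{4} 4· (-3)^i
Geometric series: S=a(1 - r^n)/(1 - r)
a=4, r=-3, n=5
S=4(1+243)/4=244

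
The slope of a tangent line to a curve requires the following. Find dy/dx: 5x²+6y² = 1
Differentiate: 10x+12y·(dy/dx)=0
dy/dx=-10x/(12y)=-(5/6)·(x/y)

Answer: dy/dx=-(5/6)·(x/y)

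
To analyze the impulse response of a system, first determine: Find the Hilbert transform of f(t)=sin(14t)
The Hilbert transform shifts each frequency component by -pi/2.
H{sin(wt)}=-cos(wt)
With w=14: H{sin(14t)}=-cos(14t)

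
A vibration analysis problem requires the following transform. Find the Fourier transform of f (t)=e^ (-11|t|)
Using the standard pair: F{e^(-a|t|)}=2a/(a^2+omega^2)
With a=11: F(omega)=22/(121+omega^2)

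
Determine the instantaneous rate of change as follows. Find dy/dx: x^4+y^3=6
Differentiate: 4x^3 + 3y^2·(dy/dx) = 0
dy/dx = -4x^3/(3y^2)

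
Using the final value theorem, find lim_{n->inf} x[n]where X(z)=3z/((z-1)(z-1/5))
Final value theorem: lim x[n]=lim_{z->1} (z-1) * X(z)
(z-1) * X(z)=3z/(z-1/5)
As z->1: 3/(1-1/5)=3/(4/5)=15/4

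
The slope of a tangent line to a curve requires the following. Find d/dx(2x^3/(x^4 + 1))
Quotient rule: (f/g)'=(f'g - fg')/g²
f=2x^3, f'=6x^2
g=x^4+1, g'=4x^3

Answer: (6x^2·(x^4+1)-8x^6)/(x^4+1)²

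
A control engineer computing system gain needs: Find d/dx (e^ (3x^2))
Chain rule: d/dx[e^u] = e^u · u' where u = 3x^2
u' = 6x

Answer: 6x·e^(3x^2)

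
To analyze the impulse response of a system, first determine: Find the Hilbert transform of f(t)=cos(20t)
The Hilbert transform shifts each frequency component by -pi/2.
H{cos(wt)} = sin(wt)
With w = 20: H{cos(20t)} = sin(20t)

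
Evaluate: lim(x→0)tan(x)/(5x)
tan(u) ≈ u for small u:
tan(x)/(5x) ≈ x/(5x) = 1/5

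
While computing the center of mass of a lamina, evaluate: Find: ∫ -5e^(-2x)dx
Since d/dx[e^(-2x)]=-2e^(-2x), we get 5/2 e^(-2x)+C

Answer: (5/2)e^(-2x)+C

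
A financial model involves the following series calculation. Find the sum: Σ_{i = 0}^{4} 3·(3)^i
Geometric series: S=a(1 - r^n)/(1 - r)
a=3, r=3, n=5
S=3(1 - 243)/-2=363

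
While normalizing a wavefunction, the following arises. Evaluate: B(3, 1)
B(x,y)=Γ(x)Γ(y)/Γ(x+y)=(x-1)!(y-1)!/(x+y-1)!
B(3,1)=2!·0!/3!=1/3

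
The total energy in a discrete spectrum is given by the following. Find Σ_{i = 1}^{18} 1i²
=1·n(n + 1)(2n + 1)/6=1·18·19·37/6=2109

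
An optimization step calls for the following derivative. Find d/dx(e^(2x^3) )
Chain rule: d/dx[e^u] = e^u · u' where u = 2x^3
u' = 6x^2

Answer: 6x^2·e^(2x^3)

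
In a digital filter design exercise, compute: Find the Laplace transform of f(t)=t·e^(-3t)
L{t·e^(at)}=1/(s-a)²
L{t·e^(-3t)}=1/(s + 3)²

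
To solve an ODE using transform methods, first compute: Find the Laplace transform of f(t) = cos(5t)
L{cos(wt)}=s/(s² + w²)
L{cos(5t)}=s/(s² + 25)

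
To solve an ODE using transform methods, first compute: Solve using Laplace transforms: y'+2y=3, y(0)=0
Take L of both sides: sY(s)-0+2Y(s)=3/s
Y(s)(s+2)=3/s+0
Y(s)=3/(s(s+2))+0/(s+2)
Partial fractions: 3/(s(s+2))=(3/2)/s - (3/2)/(s+2)
So Y(s)=(3/2)/s - (3/2)/(s+2)
Inverse transform (L^(-1){1/s}=1, L^(-1){1/(s+2)}=e^(-2t)):

Answer: y(t)=3/2 - (3/2)·e^(-2t)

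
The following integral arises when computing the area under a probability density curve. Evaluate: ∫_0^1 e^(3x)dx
Antiderivative: (1/3)e^(3x)
Evaluate: (1/3)(e^3-1)

Answer: (e^3-1)/3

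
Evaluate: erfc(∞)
erfc(x)=1 - erf(x); erfc(∞)=1 - erf(∞)=1-1=0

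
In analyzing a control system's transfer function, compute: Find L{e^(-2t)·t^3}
First shifting: L{e^(at)f(t)}=F(s-a)
L{t^3}=6/s^4
Shift s → s + 2: 6/(s + 2)^4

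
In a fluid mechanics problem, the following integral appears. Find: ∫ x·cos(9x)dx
By parts: u = x, dv = cos(9x) dx
du = dx, v = sin(9x)/9
= x·sin(9x)/9 + cos(9x)/9² + C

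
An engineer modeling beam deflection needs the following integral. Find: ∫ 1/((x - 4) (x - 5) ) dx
Partial fractions: 1/((x-4)(x-5)) = A/(x-4)+B/(x-5)
A = -1, B = 1
∫ [-1· 1/(x-4)+1· 1/(x-5)] dx
= (1)[ln|x-5| - ln|x-4|]+C

Answer: ln|(x-5)/(x-4)|+C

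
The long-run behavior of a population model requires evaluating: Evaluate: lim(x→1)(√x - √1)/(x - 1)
Multiply by conjugate (√x + √1)/(√x + √1):
= (x - 1)/((x - 1)(√x + √1)) = 1/(√x + √1)
As x → 1: 1/(2√1)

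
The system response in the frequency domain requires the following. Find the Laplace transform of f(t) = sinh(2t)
L{sinh(at)}=a/(s²-a²)
L{sinh(2t)}=2/(s²-4)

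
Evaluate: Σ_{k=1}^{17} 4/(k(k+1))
Partial fractions: 4/(k(k + 1))=4/k - 4/(k + 1)
Telescoping sum: 4(1 - 1/18)=4·17/18

Answer: 34/9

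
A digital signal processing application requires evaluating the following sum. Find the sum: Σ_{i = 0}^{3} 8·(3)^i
Geometric series: S = a(1 - r^n)/(1 - r)
a = 8, r = 3, n = 4
S = 8(1 - 81)/-2 = 320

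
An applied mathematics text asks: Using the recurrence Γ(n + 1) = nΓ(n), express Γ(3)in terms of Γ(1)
Γ(3)=2Γ(2)=2·1Γ(1)=...=2!·Γ(1)=2·Γ(1)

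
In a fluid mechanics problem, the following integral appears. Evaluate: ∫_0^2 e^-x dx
Antiderivative: -e^-x
Evaluate: -(e^-2-1)

Answer: (e^-2-1)/(-1)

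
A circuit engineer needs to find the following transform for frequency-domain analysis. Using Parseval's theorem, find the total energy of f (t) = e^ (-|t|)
Parseval's theorem: E = integral |f(t)|^2 dt = (1/2pi) integral |F(omega)|^2 domega
E = integral_{-inf}^{inf} e^(-2|t|) dt = 2*integral_0^inf e^(-2t) dt = 2/(2*1) = 1/1

Answer: 1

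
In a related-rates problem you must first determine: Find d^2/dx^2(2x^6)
Apply power rule 2 times:
d^1: 12x^5
d^2: 60x^4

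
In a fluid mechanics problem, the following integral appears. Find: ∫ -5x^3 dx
Using power rule: ∫ -5x^3 dx=-5/4 x^4 + C=(-5/4)x^4 + C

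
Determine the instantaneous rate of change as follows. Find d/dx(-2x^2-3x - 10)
Power rule: d/dx(ax^n) = n·a·x^(n-1)
Term by term: -4·x - 3

Answer: -4x - 3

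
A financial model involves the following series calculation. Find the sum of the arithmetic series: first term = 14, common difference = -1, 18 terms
Last term: a_n=14+(18-1)·-1=-3
Sum=n(a_1+a_n)/2=18(14+(-3))/2=99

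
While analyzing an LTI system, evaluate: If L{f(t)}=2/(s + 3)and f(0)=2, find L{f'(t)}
L{f'(t)} = s·F(s) - f(0) = 2s/(s+3)-2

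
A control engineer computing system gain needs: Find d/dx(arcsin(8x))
d/dx[arcsin(u)]=u'/√(1-u²), u=8x, u'=8

Answer: 8/√(1-64x²)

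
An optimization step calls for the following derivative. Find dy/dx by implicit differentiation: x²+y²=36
Differentiate both sides: 2x + 2y·(dy/dx) = 0
Solve: dy/dx = -2x/(2y) = -x/y

Answer: dy/dx = -x/y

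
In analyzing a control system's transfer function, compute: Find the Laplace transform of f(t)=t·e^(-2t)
L{t·e^(at)}=1/(s-a)²
L{t·e^(-2t)}=1/(s+2)²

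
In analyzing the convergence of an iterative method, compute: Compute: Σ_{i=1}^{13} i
Using formula: Σ i^1=n(n+1)/2=13·14/2=91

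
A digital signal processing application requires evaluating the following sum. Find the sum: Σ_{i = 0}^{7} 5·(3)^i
Geometric series: S=a(1 - r^n)/(1 - r)
a=5, r=3, n=8
S=5(1 - 6561)/-2=16400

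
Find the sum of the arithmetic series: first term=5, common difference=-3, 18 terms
Last term: a_n = 5+(18-1)·-3 = -46
Sum = n(a_1+a_n)/2 = 18(5+(-46))/2 = -369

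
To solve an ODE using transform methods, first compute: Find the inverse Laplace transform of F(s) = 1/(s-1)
L^(-1){1/(s-a)}=c·e^(at)
Here a=1, c=1

Answer: e^(t)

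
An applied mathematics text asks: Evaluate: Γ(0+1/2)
Γ(1/2)=√π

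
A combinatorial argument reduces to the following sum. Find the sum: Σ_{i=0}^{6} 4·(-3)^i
Geometric series: S = a(1 - r^n)/(1 - r)
a = 4, r = -3, n = 7
S = 4(1 + 2187)/4 = 2188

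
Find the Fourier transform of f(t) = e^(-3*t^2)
The Fourier transform of a Gaussian e^(-a * t^2) is sqrt(pi/a) * e^(-omega^2/(4a)).
With a=3: F(omega)=sqrt(pi/3) * e^(-omega^2/12)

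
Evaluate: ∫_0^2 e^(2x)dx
Antiderivative: (1/2)e^(2x)
Evaluate: (1/2)(e^4 - 1)

Answer: (e^4 - 1)/2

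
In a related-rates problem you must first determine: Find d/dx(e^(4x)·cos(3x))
Product rule: (fg)' = f'g+fg'
f = e^(4x), f' = 4·e^(4x)
g = cos(3x), g' = -3·sin(3x)

Answer: 4·e^(4x)·cos(3x)-3·e^(4x)·sin(3x)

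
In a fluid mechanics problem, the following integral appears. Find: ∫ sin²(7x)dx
Using identity sin²(u)=(1 - cos(2u))/2:
∫ (1 - cos(14x))/2 dx=x/2 - sin(14x)/28 + C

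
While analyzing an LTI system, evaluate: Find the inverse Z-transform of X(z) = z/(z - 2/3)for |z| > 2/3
Standard pair: z/(z-a) <-> a^n*u[n] for causal signals
With a = 2/3: x[n] = (2/3)^n*u[n]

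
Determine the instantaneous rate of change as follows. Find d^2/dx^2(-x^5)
Apply power rule 2 times:
d^1: -5x^4
d^2: -20x^3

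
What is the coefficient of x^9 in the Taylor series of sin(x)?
sin(x)=Σ (-1)^k x^(2k + 1)/(2k + 1)!
For x^9: (-1)^4/9!=1/362880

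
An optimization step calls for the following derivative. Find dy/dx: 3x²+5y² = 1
Differentiate: 6x+10y·(dy/dx)=0
dy/dx=-6x/(10y)=-(3/5)·(x/y)

Answer: dy/dx=-(3/5)·(x/y)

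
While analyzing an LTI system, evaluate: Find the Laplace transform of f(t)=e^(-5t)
L{e^(at)}=1/(s-a)
L{e^(-5t)}=1/(s+5)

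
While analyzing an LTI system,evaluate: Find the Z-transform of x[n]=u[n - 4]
Using the time-shift property: Z{u[n-4]}=z^(-4) * z/(z-1)
=z^(-3)/(z-1)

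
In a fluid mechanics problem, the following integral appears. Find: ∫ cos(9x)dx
Using substitution u=9x: ∫ cos(u) du/9=sin(u)/9+C

Answer: (1/9)sin(9x)+C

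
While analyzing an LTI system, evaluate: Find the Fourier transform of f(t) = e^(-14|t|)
Using the standard pair: F{e^(-a|t|)}=2a/(a^2+omega^2)
With a=14: F(omega)=28/(196+omega^2)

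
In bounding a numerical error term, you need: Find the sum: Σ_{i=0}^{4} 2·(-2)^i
Geometric series: S = a(1 - r^n)/(1 - r)
a = 2, r = -2, n = 5
S = 2(1+32)/3 = 22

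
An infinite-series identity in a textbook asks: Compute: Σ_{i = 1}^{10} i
Using formula: Σ i^1=n(n + 1)/2=10·11/2=55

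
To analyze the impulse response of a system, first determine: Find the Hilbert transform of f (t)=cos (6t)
The Hilbert transform shifts each frequency component by -pi/2.
H{cos(wt)} = sin(wt)
With w = 6: H{cos(6t)} = sin(6t)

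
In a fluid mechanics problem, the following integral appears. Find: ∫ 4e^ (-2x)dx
Since d/dx[e^(-2x)]=-2e^(-2x), we get -2 e^(-2x) + C

Answer: -2e^(-2x) + C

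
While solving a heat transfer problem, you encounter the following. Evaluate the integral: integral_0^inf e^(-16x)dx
integral_0^inf e^(-16x) dx = [-1/16*e^(-16x)]_0^inf
= 0 - (-1/16) = 1/16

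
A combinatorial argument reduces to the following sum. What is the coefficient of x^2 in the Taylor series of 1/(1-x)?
1/(1-x) = Σ x^n for |x|<1
All coefficients are 1

Answer: 1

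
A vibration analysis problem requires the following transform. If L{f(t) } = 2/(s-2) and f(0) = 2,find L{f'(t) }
L{f'(t)} = s·F(s) - f(0) = 2s/(s-2) - 2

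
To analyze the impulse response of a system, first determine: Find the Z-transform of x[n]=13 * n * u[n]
Z{n*u[n]} = z/(z-1)^2
By linearity: Z{13*n*u[n]} = 13z/(z-1)^2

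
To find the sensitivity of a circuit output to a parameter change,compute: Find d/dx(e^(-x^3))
Chain rule: d/dx[e^u]=e^u · u' where u=-x^3
u'=-3x^2

Answer: -3x^2·e^(-x^3)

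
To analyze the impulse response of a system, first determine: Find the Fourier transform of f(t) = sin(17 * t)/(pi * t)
sin(W*t)/(pi*t)=(W/pi)*sinc(W*t/pi) is the impulse response of the ideal low-pass filter with cutoff W (here W=17).
Its Fourier transform is a rectangular function:
F(omega)=1 for |omega| < 17, 0 otherwise

Answer: rect(omega/34) [i.e., 1 for |omega| < 17, 0 otherwise]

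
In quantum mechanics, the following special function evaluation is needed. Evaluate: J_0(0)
J_0(0) = 1 (Bessel function of first kind at origin)

Answer: 1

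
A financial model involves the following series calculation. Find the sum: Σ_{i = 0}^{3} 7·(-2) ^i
Geometric series: S=a(1 - r^n)/(1 - r)
a=7, r=-2, n=4
S=7(1 - 16)/3=-35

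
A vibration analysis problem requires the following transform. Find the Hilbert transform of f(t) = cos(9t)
The Hilbert transform shifts each frequency component by -pi/2.
H{cos(wt)}=sin(wt)
With w=9: H{cos(9t)}=sin(9t)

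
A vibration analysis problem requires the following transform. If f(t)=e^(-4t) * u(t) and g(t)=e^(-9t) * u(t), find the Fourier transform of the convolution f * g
By the convolution theorem: F{f * g}=F(omega) * G(omega)
F(omega)=1/(4+j * omega), G(omega)=1/(9+j * omega)
F{f * g}=1/((4+j * omega)(9+j * omega))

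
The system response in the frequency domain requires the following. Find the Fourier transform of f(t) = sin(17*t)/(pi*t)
sin(W*t)/(pi*t)=(W/pi)*sinc(W*t/pi) is the impulse response of the ideal low-pass filter with cutoff W (here W=17).
Its Fourier transform is a rectangular function:
F(omega)=1 for |omega| < 17, 0 otherwise

Answer: rect(omega/34) [i.e., 1 for |omega| < 17, 0 otherwise]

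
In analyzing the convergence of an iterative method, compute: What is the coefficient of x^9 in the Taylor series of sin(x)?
sin(x) = Σ (-1)^k x^(2k+1)/(2k+1)!
For x^9: (-1)^4/9! = 1/362880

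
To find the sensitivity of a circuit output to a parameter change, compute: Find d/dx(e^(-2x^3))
Chain rule: d/dx[e^u] = e^u · u' where u = -2x^3
u' = -6x^2

Answer: -6x^2·e^(-2x^3)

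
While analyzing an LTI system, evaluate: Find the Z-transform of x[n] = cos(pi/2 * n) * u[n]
Z{cos(w0 * n) * u[n]} = z(z - cos(w0))/(z^2-2z * cos(w0)+1)
With w0 = pi/2: X(z) = z(z - cos(pi/2))/(z^2-2z * cos(pi/2)+1)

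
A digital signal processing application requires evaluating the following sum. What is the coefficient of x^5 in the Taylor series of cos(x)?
cos(x) has only even powers. Coefficient of x^5=0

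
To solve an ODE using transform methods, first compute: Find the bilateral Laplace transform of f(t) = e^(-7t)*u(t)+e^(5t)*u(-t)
For e^(-7t) * u(t): L = 1/(s+7), Re(s) > -7
For e^(5t) * u(-t): L = -1/(s-5), Re(s) < 5
Combined: F(s) = 1/(s+7)-1/(s-5), -7 < Re(s) < 5

Answer: 1/(s+7)-1/(s-5), ROC: -7 < Re(s) < 5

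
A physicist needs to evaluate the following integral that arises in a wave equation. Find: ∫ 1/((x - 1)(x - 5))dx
Partial fractions: 1/((x-1)(x-5))=A/(x-1) + B/(x-5)
A=-1/4, B=1/4
∫ [-1/4· 1/(x-1) + 1/4· 1/(x-5)] dx
=(1/4)[ln|x-5| - ln|x-1|] + C

Answer: (1/4)·ln|(x-5)/(x-1)| + C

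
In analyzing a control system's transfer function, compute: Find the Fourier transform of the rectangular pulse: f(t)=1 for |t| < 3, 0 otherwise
F(omega)=integral from -3 to 3 of e^(-j * omega * t) dt
=2 * sin(3 * omega)/omega=6 * sinc(3 * omega/pi)

Answer: 2 * sin(3 * omega)/omega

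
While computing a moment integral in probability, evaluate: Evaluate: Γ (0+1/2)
Γ(1/2)=√π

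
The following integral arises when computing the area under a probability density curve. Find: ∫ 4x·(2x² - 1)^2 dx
Let u = 2x² - 1, du = 4x dx
∫ u^2 du = u^3/3+C

Answer: (2x² - 1)^3/3+C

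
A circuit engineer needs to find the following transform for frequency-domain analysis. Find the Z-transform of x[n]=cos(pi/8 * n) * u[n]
Z{cos(w0 * n) * u[n]}=z(z - cos(w0))/(z^2-2z * cos(w0)+1)
With w0=pi/8: X(z)=z(z - cos(pi/8))/(z^2-2z * cos(pi/8)+1)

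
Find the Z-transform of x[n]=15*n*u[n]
Z{n * u[n]}=z/(z-1)^2
By linearity: Z{15 * n * u[n]}=15z/(z-1)^2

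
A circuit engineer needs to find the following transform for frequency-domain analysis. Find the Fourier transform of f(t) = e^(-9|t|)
Using the standard pair: F{e^(-a|t|)} = 2a/(a^2+omega^2)
With a = 9: F(omega) = 18/(81+omega^2)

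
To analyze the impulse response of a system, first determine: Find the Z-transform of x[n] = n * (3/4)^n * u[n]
Using the property Z{n*a^n*u[n]} = az/(z-a)^2
With a = 3/4: X(z) = (3/4)z/(z - 3/4)^2, |z| > 3/4

Answer: (3/4)z/(z - 3/4)^2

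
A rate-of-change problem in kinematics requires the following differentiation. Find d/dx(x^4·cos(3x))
Product rule: (fg)' = f'g+fg'
f = x^4, f' = 4x^3
g = cos(3x), g' = -3·sin(3x)

Answer: 4x^3·cos(3x)-3x^4·sin(3x)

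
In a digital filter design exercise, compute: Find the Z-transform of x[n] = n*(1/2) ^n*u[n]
Using the property Z{n*a^n*u[n]}=az/(z-a)^2
With a=1/2: X(z)=(1/2)z/(z - 1/2)^2, |z| > 1/2

Answer: (1/2)z/(z - 1/2)^2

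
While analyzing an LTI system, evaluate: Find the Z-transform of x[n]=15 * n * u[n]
Z{n*u[n]} = z/(z-1)^2
By linearity: Z{15*n*u[n]} = 15z/(z-1)^2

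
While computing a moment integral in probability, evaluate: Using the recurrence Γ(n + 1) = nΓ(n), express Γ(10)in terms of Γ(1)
Γ(10)=9Γ(9)=9·8Γ(8)=...=9!·Γ(1)=362880·Γ(1)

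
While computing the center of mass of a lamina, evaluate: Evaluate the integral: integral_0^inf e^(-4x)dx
integral_0^inf e^(-4x) dx = [-1/4 * e^(-4x)]_0^inf
= 0 - (-1/4) = 1/4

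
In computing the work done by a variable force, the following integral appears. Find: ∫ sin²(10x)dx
Using identity sin²(u)=(1 - cos(2u))/2:
∫ (1 - cos(20x))/2 dx=x/2 - sin(20x)/40 + C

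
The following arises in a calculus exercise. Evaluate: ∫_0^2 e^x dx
Antiderivative: e^x
Evaluate: (e^2 - 1)

Answer: e^2 - 1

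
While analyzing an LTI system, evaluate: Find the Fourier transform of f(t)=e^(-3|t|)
Using the standard pair: F{e^(-a|t|)}=2a/(a^2 + omega^2)
With a=3: F(omega)=6/(9 + omega^2)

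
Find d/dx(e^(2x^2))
Chain rule: d/dx[e^u]=e^u · u' where u=2x^2
u'=4x

Answer: 4x·e^(2x^2)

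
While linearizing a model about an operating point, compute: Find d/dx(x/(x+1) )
Quotient rule: (f/g)'=(f'g - fg')/g²
f=x, f'=1
g=x + 1, g'=1

Answer: (1·(x + 1) - x)/(x + 1)²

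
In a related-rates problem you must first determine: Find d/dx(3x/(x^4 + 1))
Quotient rule: (f/g)' = (f'g - fg')/g²
f = 3x, f' = 3
g = x^4+1, g' = 4x^3

Answer: (3·(x^4+1)-12x^4)/(x^4+1)²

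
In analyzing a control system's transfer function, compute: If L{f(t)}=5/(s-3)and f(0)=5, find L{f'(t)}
L{f'(t)} = s·F(s) - f(0) = 5s/(s-3)-5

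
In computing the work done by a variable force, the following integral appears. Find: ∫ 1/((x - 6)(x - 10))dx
Partial fractions: 1/((x-6)(x-10))=A/(x-6)+B/(x-10)
A=-1/4, B=1/4
∫ [-1/4· 1/(x-6)+1/4· 1/(x-10)] dx
=(1/4)[ln|x-10| - ln|x-6|]+C

Answer: (1/4)·ln|(x-10)/(x-6)|+C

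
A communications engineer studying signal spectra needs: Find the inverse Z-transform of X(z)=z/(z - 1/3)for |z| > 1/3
Standard pair: z/(z-a) <-> a^n * u[n] for causal signals
With a = 1/3: x[n] = (1/3)^n * u[n]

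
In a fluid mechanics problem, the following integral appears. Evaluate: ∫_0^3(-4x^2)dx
Step 1: Find antiderivative F(x)=(-4/3)x^3
Step 2: F(3) - F(0)=-36 - (0)=-36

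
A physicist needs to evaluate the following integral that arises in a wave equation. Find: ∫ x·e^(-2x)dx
Integration by parts: u=x, dv=e^(-2x) dx
du=dx, v=e^(-2x)/(-2)
=x·e^(-2x)/(-2) - ∫ e^(-2x)/(-2) dx
=x·e^(-2x)/(-2) - e^(-2x)/4+C

Answer: e^(-2x)(x/(-2)-1/4)+C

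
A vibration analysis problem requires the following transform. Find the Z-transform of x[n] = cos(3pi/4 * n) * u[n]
Z{cos(w0 * n) * u[n]}=z(z - cos(w0))/(z^2-2z * cos(w0)+1)
With w0=3pi/4: X(z)=z(z - cos(3pi/4))/(z^2-2z * cos(3pi/4)+1)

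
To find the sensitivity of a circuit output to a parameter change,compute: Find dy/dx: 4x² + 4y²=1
Differentiate: 8x+8y·(dy/dx) = 0
dy/dx = -8x/(8y) = -1·(x/y)

Answer: dy/dx = -1·(x/y)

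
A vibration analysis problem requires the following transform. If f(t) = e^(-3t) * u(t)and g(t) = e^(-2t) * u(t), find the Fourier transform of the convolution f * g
By the convolution theorem: F{f * g} = F(omega) * G(omega)
F(omega) = 1/(3 + j * omega), G(omega) = 1/(2 + j * omega)
F{f * g} = 1/((3 + j * omega)(2 + j * omega))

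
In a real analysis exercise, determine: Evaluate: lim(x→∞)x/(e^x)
Apply L'Hôpital 1 times (∞/∞ each time):
Eventually get 1!/(e^x) → 0

Answer: 0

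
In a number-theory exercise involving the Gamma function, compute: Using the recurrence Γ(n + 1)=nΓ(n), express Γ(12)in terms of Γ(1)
Γ(12) = 11Γ(11) = 11·10Γ(10) = ... = 11!·Γ(1) = 39916800·Γ(1)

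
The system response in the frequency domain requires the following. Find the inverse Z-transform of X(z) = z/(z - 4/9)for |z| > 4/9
Standard pair: z/(z-a) <-> a^n*u[n] for causal signals
With a=4/9: x[n]=(4/9)^n*u[n]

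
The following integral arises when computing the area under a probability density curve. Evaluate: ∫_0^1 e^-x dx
Antiderivative: -e^-x
Evaluate: -(e^-1 - 1)

Answer: (e^-1 - 1)/(-1)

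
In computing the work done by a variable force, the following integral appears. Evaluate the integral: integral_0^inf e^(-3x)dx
integral_0^inf e^(-3x) dx = [-1/3*e^(-3x)]_0^inf
= 0 - (-1/3) = 1/3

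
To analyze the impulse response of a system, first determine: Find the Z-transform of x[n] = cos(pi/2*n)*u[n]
Z{cos(w0*n)*u[n]} = z(z - cos(w0))/(z^2 - 2z*cos(w0) + 1)
With w0 = pi/2: X(z) = z(z - cos(pi/2))/(z^2 - 2z*cos(pi/2) + 1)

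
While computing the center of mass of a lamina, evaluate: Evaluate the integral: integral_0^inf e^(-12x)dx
integral_0^inf e^(-12x) dx=[-1/12 * e^(-12x)]_0^inf
=0 - (-1/12)=1/12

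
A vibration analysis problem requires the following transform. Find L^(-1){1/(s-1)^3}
L^(-1){1/(s-a)^n} = t^(n-1)·e^(at)/(n-1)!
Here a = 1, n = 3: t^2·e^(t)/2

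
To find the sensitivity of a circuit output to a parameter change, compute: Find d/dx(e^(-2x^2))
Chain rule: d/dx[e^u] = e^u · u' where u = -2x^2
u' = -4x

Answer: -4x·e^(-2x^2)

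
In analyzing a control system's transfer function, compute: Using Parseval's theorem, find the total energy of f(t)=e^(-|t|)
Parseval's theorem: E = integral |f(t)|^2 dt = (1/2pi) integral |F(omega)|^2 domega
E = integral_{-inf}^{inf} e^(-2|t|) dt = 2 * integral_0^inf e^(-2t) dt = 2/(2 * 1) = 1/1

Answer: 1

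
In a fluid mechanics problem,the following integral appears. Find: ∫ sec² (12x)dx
Since d/dx[tan(12x)]=12sec²(12x), integral=tan(12x)/12 + C

Answer: (1/12)tan(12x) + C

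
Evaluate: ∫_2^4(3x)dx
Step 1: Find antiderivative F(x)=(3/2)x^2
Step 2: F(4) - F(2)=24 - (6)=18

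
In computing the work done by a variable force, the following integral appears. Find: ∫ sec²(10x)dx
Since d/dx[tan(10x)]=10sec²(10x), integral=tan(10x)/10 + C

Answer: (1/10)tan(10x) + C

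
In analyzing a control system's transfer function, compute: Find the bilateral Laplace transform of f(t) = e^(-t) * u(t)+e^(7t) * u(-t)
For e^(-t)*u(t): L = 1/(s+1), Re(s) > -1
For e^(7t)*u(-t): L = -1/(s-7), Re(s) < 7
Combined: F(s) = 1/(s+1)-1/(s-7), -1 < Re(s) < 7

Answer: 1/(s+1)-1/(s-7), ROC: -1 < Re(s) < 7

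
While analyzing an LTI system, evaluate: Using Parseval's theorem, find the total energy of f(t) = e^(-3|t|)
Parseval's theorem: E = integral |f(t)|^2 dt = (1/2pi) integral |F(omega)|^2 domega
E = integral_{-inf}^{inf} e^(-6|t|) dt = 2*integral_0^inf e^(-6t) dt = 2/(2*3) = 1/3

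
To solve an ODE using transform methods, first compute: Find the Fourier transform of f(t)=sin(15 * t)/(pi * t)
sin(W*t)/(pi*t)=(W/pi)*sinc(W*t/pi) is the impulse response of the ideal low-pass filter with cutoff W (here W=15).
Its Fourier transform is a rectangular function:
F(omega)=1 for |omega| < 15, 0 otherwise

Answer: rect(omega/30) [i.e., 1 for |omega| < 15, 0 otherwise]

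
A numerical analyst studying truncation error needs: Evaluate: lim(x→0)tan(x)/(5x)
tan(u) ≈ u for small u:
tan(x)/(5x) ≈ x/(5x) = 1/5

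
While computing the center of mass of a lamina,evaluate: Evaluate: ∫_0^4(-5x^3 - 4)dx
Step 1: Find antiderivative F(x)=(-5/4)x^4-4x
Step 2: F(4) - F(0)=-336 - (0)=-336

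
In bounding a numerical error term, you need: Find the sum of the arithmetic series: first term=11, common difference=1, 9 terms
Last term: a_n = 11 + (9 - 1)·1 = 19
Sum = n(a_1 + a_n)/2 = 9(11 + 19)/2 = 135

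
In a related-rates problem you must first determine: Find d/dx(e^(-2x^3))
Chain rule: d/dx[e^u] = e^u · u' where u = -2x^3
u' = -6x^2

Answer: -6x^2·e^(-2x^3)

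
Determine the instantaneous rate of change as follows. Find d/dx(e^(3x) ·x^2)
Product rule: (fg)' = f'g + fg'
f = e^(3x), f' = 3·e^(3x)
g = x^2, g' = 2x

Answer: 3·e^(3x)·x^2 + 2·e^(3x)·x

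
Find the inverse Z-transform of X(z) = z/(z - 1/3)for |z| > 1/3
Standard pair: z/(z-a) <-> a^n * u[n] for causal signals
With a = 1/3: x[n] = (1/3)^n * u[n]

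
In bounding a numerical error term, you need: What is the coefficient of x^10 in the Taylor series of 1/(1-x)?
1/(1-x)=Σ x^n for |x|<1
All coefficients are 1

Answer: 1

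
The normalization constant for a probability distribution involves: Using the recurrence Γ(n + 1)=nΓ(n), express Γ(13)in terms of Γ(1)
Γ(13) = 12Γ(12) = 12·11Γ(11) = ... = 12!·Γ(1) = 479001600·Γ(1)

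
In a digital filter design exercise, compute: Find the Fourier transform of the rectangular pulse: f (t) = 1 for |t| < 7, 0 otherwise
F(omega)=integral from -7 to 7 of e^(-j * omega * t) dt
=2 * sin(7 * omega)/omega=14 * sinc(7 * omega/pi)

Answer: 2 * sin(7 * omega)/omega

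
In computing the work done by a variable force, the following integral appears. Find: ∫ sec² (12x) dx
Since d/dx[tan(12x)]=12sec²(12x), integral=tan(12x)/12+C

Answer: (1/12)tan(12x)+C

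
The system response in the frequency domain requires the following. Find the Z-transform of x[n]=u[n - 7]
Using the time-shift property: Z{u[n-7]}=z^(-7) * z/(z-1)
=z^(-6)/(z-1)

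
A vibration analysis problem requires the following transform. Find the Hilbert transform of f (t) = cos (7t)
The Hilbert transform shifts each frequency component by -pi/2.
H{cos(wt)}=sin(wt)
With w=7: H{cos(7t)}=sin(7t)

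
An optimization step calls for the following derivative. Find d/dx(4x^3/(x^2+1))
Quotient rule: (f/g)' = (f'g - fg')/g²
f = 4x^3, f' = 12x^2
g = x^2+1, g' = 2x

Answer: (12x^2·(x^2+1)-8x^4)/(x^2+1)²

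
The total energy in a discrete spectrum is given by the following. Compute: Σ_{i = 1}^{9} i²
Using formula: Σ i^2 = n(n + 1)(2n + 1)/6 = 9·10·19/6 = 285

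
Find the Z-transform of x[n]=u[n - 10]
Using the time-shift property: Z{u[n-10]}=z^(-10) * z/(z-1)
=z^(-9)/(z-1)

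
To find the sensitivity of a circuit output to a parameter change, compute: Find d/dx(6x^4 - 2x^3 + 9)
Power rule: d/dx(ax^n)=n·a·x^(n-1)
Term by term: 24·x^3 - 6·x^2

Answer: 24x^3 - 6x^2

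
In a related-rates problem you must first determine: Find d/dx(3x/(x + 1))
Quotient rule: (f/g)' = (f'g - fg')/g²
f = 3x, f' = 3
g = x + 1, g' = 1

Answer: (3·(x + 1) - 3x)/(x + 1)²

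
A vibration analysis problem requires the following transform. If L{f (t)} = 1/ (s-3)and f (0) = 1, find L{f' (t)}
L{f'(t)}=s·F(s) - f(0)=s/(s-3)-1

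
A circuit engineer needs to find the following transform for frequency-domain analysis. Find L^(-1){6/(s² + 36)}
L^(-1){w/(s²+w²)} = sin(wt)
Here w = 6

Answer: sin(6t)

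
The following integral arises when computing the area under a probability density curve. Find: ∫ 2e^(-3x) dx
Since d/dx[e^(-3x)]=-3e^(-3x), we get -2/3 e^(-3x) + C

Answer: (-2/3)e^(-3x) + C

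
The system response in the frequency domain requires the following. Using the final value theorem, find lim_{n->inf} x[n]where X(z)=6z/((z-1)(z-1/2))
Final value theorem: lim x[n] = lim_{z->1} (z-1) * X(z)
(z-1) * X(z) = 6z/(z-1/2)
As z->1: 6/(1-1/2) = 6/(1/2) = 12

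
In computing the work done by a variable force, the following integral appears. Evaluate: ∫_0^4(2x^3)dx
Step 1: Find antiderivative F(x) = (1/2)x^4
Step 2: F(4) - F(0) = 128 - (0) = 128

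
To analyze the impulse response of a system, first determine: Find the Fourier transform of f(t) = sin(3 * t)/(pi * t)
sin(W*t)/(pi*t) = (W/pi)*sinc(W*t/pi) is the impulse response of the ideal low-pass filter with cutoff W (here W = 3).
Its Fourier transform is a rectangular function:
F(omega) = 1 for |omega| < 3, 0 otherwise

Answer: rect(omega/6) [i.e., 1 for |omega| < 3, 0 otherwise]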